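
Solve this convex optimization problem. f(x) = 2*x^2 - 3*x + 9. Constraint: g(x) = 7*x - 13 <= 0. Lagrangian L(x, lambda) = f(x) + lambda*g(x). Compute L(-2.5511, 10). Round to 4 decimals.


Step 1: Evaluate f(x).
f(-2.5511) = 2*(-2.5511)^2 - 3*(-2.5511) + 9 = 29.6695
Step 2: Evaluate g(x).
g(-2.5511) = 7*-2.5511 - 13 = -30.8577
Step 3: Compute Lagrangian.
L = 29.6695 + 10*-30.8577 = -278.9075


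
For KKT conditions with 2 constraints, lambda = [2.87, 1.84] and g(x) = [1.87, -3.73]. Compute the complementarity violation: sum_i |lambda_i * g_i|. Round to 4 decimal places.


KKT complementary slackness check:
lambda_1 * g_1 = 2.87 * 1.87 = 5.3669
lambda_2 * g_2 = 1.84 * -3.73 = -6.8632
Total violation = 5.3669 + 6.8632 = 12.2301


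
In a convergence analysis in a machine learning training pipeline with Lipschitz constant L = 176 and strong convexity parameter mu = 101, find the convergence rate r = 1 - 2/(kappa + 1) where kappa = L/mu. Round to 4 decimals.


Step 1: Compute the condition number.
kappa = L/mu = 176/101 = 1.7426
Step 2: Compute the convergence rate.
r = 1 - 2/(kappa + 1) = 1 - 2*mu/(L + mu) = (L - mu)/(L + mu) = 75/277 = 0.2708


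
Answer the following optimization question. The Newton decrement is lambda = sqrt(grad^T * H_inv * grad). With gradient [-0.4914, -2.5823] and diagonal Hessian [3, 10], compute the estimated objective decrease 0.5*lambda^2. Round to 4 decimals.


Step 1: H is diagonal, so H^(-1) * g = [-0.1638, -0.2582].
Step 2: g^T H^(-1) g = sum_i g_i^2 / H_ii
  = (-0.4914)^2/3 + (-2.5823)^2/10
  = 0.0805 + 0.6668 = 0.7473
Step 3: Objective decrease = 0.5 * g^T H^(-1) g = 0.3737


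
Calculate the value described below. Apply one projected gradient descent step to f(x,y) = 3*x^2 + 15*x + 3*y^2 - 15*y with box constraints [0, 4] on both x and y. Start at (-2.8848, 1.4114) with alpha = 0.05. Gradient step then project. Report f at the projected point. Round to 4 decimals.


Step 1: Compute gradient at (-2.8848, 1.4114).
grad_x = 2*3*-2.8848 + 15 = -2.3088
grad_y = 2*3*1.4114 - 15 = -6.5316
Step 2: Gradient step.
x_raw = -2.8848 - 0.05*-2.3088 = -2.7694
y_raw = 1.4114 - 0.05*-6.5316 = 1.738
Step 3: Project onto [0, 4].
x_proj = clip(-2.7694) = 0.0
y_proj = clip(1.738) = 1.738
Step 4: Evaluate f.
f(0.0, 1.738) = -17.008


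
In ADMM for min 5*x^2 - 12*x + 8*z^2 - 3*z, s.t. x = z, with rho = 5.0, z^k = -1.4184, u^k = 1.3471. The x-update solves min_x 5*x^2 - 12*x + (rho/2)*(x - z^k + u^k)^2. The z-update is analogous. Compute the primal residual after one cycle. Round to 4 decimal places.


ADMM iteration with rho = 5.0, z^k = -1.4184, u^k = 1.3471
Step 1: x-update.
Minimize 5*x^2 - 12*x + (5.0/2)*(x + 1.4184 + 1.3471)^2
FOC: (2*5 + 5.0)*x = 12 + 5.0*(-1.4184 - 1.3471)
x^{k+1} = -0.1218
Step 2: z-update.
Minimize 8*z^2 - 3*z + (5.0/2)*(-0.1218 - z + 1.3471)^2
FOC: (2*8 + 5.0)*z = 3 + 5.0*(-0.1218 + 1.3471)
z^{k+1} = 0.4346
Step 3: u-update.
u^{k+1} = 1.3471 - 0.1218 - 0.4346 = 0.7907
Step 4: Primal residual = |-0.1218 - 0.4346| = 0.5564


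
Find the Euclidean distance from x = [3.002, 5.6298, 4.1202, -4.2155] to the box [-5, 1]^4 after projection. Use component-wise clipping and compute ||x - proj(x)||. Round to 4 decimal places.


Project each component onto [-5, 1].
clip(3.002) = 1.0, clip(5.6298) = 1.0, clip(4.1202) = 1.0, clip(-4.2155) = -4.2155
Projection = [1.0, 1.0, 1.0, -4.2155]
Squared diffs: [4.008, 21.435, 9.7356, 0.0]
Distance = sqrt(35.1786) = 5.9312


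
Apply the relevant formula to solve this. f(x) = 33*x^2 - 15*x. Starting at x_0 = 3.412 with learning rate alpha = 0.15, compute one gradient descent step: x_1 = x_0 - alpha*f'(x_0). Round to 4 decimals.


We compute the gradient at x_0 and apply the update.
f'(x) = 66*x - 15
f'(3.412) = 66*3.412 - 15 = 210.192
x_1 = 3.412 - 0.15*210.192 = -28.1168


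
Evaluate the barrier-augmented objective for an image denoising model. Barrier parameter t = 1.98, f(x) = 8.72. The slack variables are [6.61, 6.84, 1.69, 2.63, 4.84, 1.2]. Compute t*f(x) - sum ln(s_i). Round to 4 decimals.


Step 1: Compute log-barrier.
ln values: [1.8886, 1.9228, 0.5247, 0.967, 1.5769, 0.1823]
phi = -(1.8886 + 1.9228 + 0.5247 + 0.967 + 1.5769 + 0.1823) = -7.0623
Step 2: Compute augmented objective.
t*f(x) = 1.98*8.72 = 17.2656
Total = 17.2656 - 7.0623 = 10.2033


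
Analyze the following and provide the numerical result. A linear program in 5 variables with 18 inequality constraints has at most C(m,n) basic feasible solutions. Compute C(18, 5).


Each vertex corresponds to some choice of n active constraints out of m, so the number of vertices is at most C(m, n) = m! / (n!(m-n)!).
m = 18, n = 5
Numerator: 18 * 17 * 16 * 15 * 14
Denominator: 5! = 120
C(18, 5) = 8568


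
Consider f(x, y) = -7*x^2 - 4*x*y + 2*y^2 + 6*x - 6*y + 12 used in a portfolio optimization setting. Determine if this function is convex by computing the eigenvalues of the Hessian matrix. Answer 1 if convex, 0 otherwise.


The Hessian of f(x,y) = -7*x^2 - 4*x*y + 2*y^2 + 6*x - 6*y + 12 is:
H = [[-14, -4], [-4, 4]]
Trace = -14 + 4 = -10
Determinant = -14*4 - (-4)^2 = -72
Discriminant = (-10)^2 - 4*-72 = 388.0
Eigenvalues: lambda_1 = -14.8489, lambda_2 = 4.8489
The function is not convex.

0


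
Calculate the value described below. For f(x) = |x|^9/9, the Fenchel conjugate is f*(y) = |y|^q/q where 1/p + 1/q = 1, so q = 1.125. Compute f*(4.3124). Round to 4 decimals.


The conjugate exponent q satisfies 1/p + 1/q = 1.
p = 9, so q = 9/(9 - 1) = 1.125
|y|^q = 4.3124^1.125 = 5.1768
f*(4.3124) = 5.1768 / 1.125 = 4.6016


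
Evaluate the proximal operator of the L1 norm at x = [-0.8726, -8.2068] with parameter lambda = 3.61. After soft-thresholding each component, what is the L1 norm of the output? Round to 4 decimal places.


Soft-thresholding with lambda = 3.61:
prox(-0.8726) = sign(-0.8726)*max(|-0.8726| - 3.61, 0) = 0.0
prox(-8.2068) = sign(-8.2068)*max(|-8.2068| - 3.61, 0) = -4.5968
prox(x) = [0.0, -4.5968]
||prox(x)||_1 = 0.0 + 4.5968 = 4.5968


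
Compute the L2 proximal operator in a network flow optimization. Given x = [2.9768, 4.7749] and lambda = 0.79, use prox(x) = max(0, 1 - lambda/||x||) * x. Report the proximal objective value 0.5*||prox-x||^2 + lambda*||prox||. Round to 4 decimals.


Step 1: Compute ||x||.
||x|| = 5.6268
Step 2: Compute scaling factor.
scale = max(0, 1 - 0.79/5.6268) = 0.8596
Step 3: prox(x) = [2.5589, 4.1045]
||prox(x)|| = 4.8368
Step 4: Proximal objective.
0.5*||prox-x||^2 = 0.3121
lambda*||prox|| = 3.8211
Total = 4.1331


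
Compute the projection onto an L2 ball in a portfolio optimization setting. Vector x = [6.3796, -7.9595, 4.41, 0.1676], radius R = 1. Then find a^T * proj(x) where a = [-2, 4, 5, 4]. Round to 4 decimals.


Step 1: Compute ||x|| (intermediates to 6 decimals).
||x|| = sqrt(6.3796^2 + (-7.9595)^2 + 4.41^2 + 0.1676^2) = 11.114366
Step 2: Project.
Since ||x|| > R, scale = R/||x|| = 1/11.114366 = 0.089974, proj(x) = scale * x
proj(x) = [0.573998, -0.716148, 0.396785, 0.01508]
Step 3: Dot product.
a^T * proj(x) = -2*0.573998 + 4*(-0.716148) + 5*0.396785 + 4*0.01508 = -1.9683


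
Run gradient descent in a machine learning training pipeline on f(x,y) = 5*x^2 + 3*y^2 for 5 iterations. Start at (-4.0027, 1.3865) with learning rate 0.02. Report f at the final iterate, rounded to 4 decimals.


Gradient descent on f(x,y) = 5*x^2 + 3*y^2.
Starting point: (-4.0027, 1.3865), alpha = 0.02
Step 1: grad_x = 2*5*-4.0027 = -40.027, grad_y = 2*3*1.3865 = 8.319
  x_1 = -4.0027 - 0.02*-40.027 = -3.2022
  y_1 = 1.3865 - 0.02*8.319 = 1.2201
Step 2: grad_x = 2*5*-3.2022 = -32.0216, grad_y = 2*3*1.2201 = 7.3207
  x_2 = -3.2022 - 0.02*-32.0216 = -2.5617
  y_2 = 1.2201 - 0.02*7.3207 = 1.0737
Step 3: grad_x = 2*5*-2.5617 = -25.6173, grad_y = 2*3*1.0737 = 6.4422
  x_3 = -2.5617 - 0.02*-25.6173 = -2.0494
  y_3 = 1.0737 - 0.02*6.4422 = 0.9449
Step 4: grad_x = 2*5*-2.0494 = -20.4938, grad_y = 2*3*0.9449 = 5.6692
  x_4 = -2.0494 - 0.02*-20.4938 = -1.6395
  y_4 = 0.9449 - 0.02*5.6692 = 0.8315
Step 5: grad_x = 2*5*-1.6395 = -16.3951, grad_y = 2*3*0.8315 = 4.9889
  x_5 = -1.6395 - 0.02*-16.3951 = -1.3116
  y_5 = 0.8315 - 0.02*4.9889 = 0.7317
f(-1.3116, 0.7317) = 5*(-1.3116)^2 + 3*0.7317^2 = 10.2077


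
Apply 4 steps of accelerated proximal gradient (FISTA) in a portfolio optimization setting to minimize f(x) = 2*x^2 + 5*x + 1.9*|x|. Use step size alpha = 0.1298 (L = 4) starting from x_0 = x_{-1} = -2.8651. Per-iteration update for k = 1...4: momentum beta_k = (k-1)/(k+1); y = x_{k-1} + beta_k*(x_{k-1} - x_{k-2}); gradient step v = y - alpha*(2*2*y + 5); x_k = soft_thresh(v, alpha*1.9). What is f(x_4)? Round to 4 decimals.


FISTA on f(x) = 2*x^2 + 5*x + 1.9*|x|
L = 4, alpha = 0.1298
Iteration 1: beta = 0.0, y = -2.8651 + 0.0*(-2.8651 + 2.8651) = -2.8651
  grad(y) = -6.4604, v = y - alpha*grad = -2.0265
  prox(v) = soft_thresh(-2.0265, 0.2466) = -1.7799
Iteration 2: beta = 0.3333, y = -1.7799 + 0.3333*(-1.7799 + 2.8651) = -1.4182
  grad(y) = -0.6728, v = y - alpha*grad = -1.3309
  prox(v) = soft_thresh(-1.3309, 0.2466) = -1.0842
Iteration 3: beta = 0.5, y = -1.0842 + 0.5*(-1.0842 + 1.7799) = -0.7364
  grad(y) = 2.0544, v = y - alpha*grad = -1.0031
  prox(v) = soft_thresh(-1.0031, 0.2466) = -0.7564
Iteration 4: beta = 0.6, y = -0.7564 + 0.6*(-0.7564 + 1.0842) = -0.5598
  grad(y) = 2.7609, v = y - alpha*grad = -0.9181
  prox(v) = soft_thresh(-0.9181, 0.2466) = -0.6715
f(x_4) = 2*(-0.6715)^2 + 5*(-0.6715) + 1.9*|-0.6715| = -1.1798


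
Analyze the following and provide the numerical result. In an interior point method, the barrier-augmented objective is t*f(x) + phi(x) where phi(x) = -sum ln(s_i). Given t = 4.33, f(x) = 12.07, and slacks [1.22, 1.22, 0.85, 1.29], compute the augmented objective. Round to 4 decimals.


Step 1: Compute log-barrier.
ln values: [0.1989, 0.1989, -0.1625, 0.2546]
phi = -(0.1989 + 0.1989 - 0.1625 + 0.2546) = -0.4898
Step 2: Compute augmented objective.
t*f(x) = 4.33*12.07 = 52.2631
Total = 52.2631 - 0.4898 = 51.7733


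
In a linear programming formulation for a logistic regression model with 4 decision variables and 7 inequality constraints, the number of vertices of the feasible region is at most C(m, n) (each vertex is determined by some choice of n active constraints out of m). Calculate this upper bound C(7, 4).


Each vertex corresponds to some choice of n active constraints out of m, so the number of vertices is at most C(m, n) = m! / (n!(m-n)!).
m = 7, n = 4
Numerator: 7 * 6 * 5 * 4
Denominator: 4! = 24
C(7, 4) = 35


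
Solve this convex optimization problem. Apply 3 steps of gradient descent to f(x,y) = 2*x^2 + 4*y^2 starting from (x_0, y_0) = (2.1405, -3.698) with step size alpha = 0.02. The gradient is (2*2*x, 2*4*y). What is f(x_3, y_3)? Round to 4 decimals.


Gradient descent on f(x,y) = 2*x^2 + 4*y^2.
Starting point: (2.1405, -3.698), alpha = 0.02
Step 1: grad_x = 2*2*2.1405 = 8.562, grad_y = 2*4*-3.698 = -29.584
  x_1 = 2.1405 - 0.02*8.562 = 1.9693
  y_1 = -3.698 - 0.02*-29.584 = -3.1063
Step 2: grad_x = 2*2*1.9693 = 7.877, grad_y = 2*4*-3.1063 = -24.8506
  x_2 = 1.9693 - 0.02*7.877 = 1.8117
  y_2 = -3.1063 - 0.02*-24.8506 = -2.6093
Step 3: grad_x = 2*2*1.8117 = 7.2469, grad_y = 2*4*-2.6093 = -20.8745
  x_3 = 1.8117 - 0.02*7.2469 = 1.6668
  y_3 = -2.6093 - 0.02*-20.8745 = -2.1918
f(1.6668, -2.1918) = 2*1.6668^2 + 4*(-2.1918)^2 = 24.7726


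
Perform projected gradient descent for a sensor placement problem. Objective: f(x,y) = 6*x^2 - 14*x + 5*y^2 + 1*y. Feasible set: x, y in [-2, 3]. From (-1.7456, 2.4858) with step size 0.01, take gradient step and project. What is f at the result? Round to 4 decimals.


Step 1: Compute gradient at (-1.7456, 2.4858).
grad_x = 2*6*-1.7456 - 14 = -34.9472
grad_y = 2*5*2.4858 + 1 = 25.858
Step 2: Gradient step.
x_raw = -1.7456 - 0.01*-34.9472 = -1.3961
y_raw = 2.4858 - 0.01*25.858 = 2.2272
Step 3: Project onto [-2, 3].
x_proj = clip(-1.3961) = -1.3961
y_proj = clip(2.2272) = 2.2272
Step 4: Evaluate f.
f(-1.3961, 2.2272) = 58.2706


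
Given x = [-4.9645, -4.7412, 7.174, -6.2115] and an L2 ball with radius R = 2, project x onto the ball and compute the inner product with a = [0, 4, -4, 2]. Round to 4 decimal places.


Step 1: Compute ||x|| (intermediates to 6 decimals).
||x|| = sqrt((-4.9645)^2 + (-4.7412)^2 + 7.174^2 + (-6.2115)^2) = 11.712141
Step 2: Project.
Since ||x|| > R, scale = R/||x|| = 2/11.712141 = 0.170763, proj(x) = scale * x
proj(x) = [-0.847753, -0.809622, 1.225054, -1.060694]
Step 3: Dot product.
a^T * proj(x) = 0*(-0.847753) + 4*(-0.809622) - 4*1.225054 + 2*(-1.060694) = -10.2601


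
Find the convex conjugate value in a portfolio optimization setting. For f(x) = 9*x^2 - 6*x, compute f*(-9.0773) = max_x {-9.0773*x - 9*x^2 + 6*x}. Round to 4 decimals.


f*(y) = sup_x {y*x - a*x^2 - b*x} = sup_x {(y-b)*x - a*x^2}
FOC: (y - b) - 2a*x = 0 => x* = (y - b)/(2a)
x* = (-9.0773 + 6)/(2*9) = -0.171
f*(-9.0773) = (y-b)^2/(4a) = (-9.0773 + 6)^2/(4*9)
= 9.4698/36 = 0.263


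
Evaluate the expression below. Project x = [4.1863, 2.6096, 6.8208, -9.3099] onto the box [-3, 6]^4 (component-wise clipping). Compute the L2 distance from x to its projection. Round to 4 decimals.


Project each component onto [-3, 6].
clip(4.1863) = 4.1863, clip(2.6096) = 2.6096, clip(6.8208) = 6.0, clip(-9.3099) = -3.0
Projection = [4.1863, 2.6096, 6.0, -3.0]
Squared diffs: [0.0, 0.0, 0.6737, 39.8148]
Distance = sqrt(40.4885) = 6.3631


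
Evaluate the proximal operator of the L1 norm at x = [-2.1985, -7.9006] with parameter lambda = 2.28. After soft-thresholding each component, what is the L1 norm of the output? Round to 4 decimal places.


Soft-thresholding with lambda = 2.28:
prox(-2.1985) = sign(-2.1985)*max(|-2.1985| - 2.28, 0) = 0.0
prox(-7.9006) = sign(-7.9006)*max(|-7.9006| - 2.28, 0) = -5.6206
prox(x) = [0.0, -5.6206]
||prox(x)||_1 = 0.0 + 5.6206 = 5.6206


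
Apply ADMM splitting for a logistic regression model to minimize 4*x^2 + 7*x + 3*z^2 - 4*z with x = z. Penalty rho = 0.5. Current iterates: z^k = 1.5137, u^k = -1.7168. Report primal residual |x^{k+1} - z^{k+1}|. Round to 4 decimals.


ADMM iteration with rho = 0.5, z^k = 1.5137, u^k = -1.7168
Step 1: x-update.
Minimize 4*x^2 + 7*x + (0.5/2)*(x - 1.5137 - 1.7168)^2
FOC: (2*4 + 0.5)*x = -7 + 0.5*(1.5137 + 1.7168)
x^{k+1} = -0.6335
Step 2: z-update.
Minimize 3*z^2 - 4*z + (0.5/2)*(-0.6335 - z - 1.7168)^2
FOC: (2*3 + 0.5)*z = 4 + 0.5*(-0.6335 - 1.7168)
z^{k+1} = 0.4346
Step 3: u-update.
u^{k+1} = -1.7168 - 0.6335 - 0.4346 = -2.7849
Step 4: Primal residual = |-0.6335 - 0.4346| = 1.0681


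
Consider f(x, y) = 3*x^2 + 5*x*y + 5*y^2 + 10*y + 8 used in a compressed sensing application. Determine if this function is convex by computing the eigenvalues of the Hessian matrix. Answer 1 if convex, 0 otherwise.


The Hessian of f(x,y) = 3*x^2 + 5*x*y + 5*y^2 + 10*y + 8 is:
H = [[6, 5], [5, 10]]
Trace = 6 + 10 = 16
Determinant = 6*10 - (5)^2 = 35
Discriminant = (16)^2 - 4*35 = 116.0
Eigenvalues: lambda_1 = 2.6148, lambda_2 = 13.3852
The function is convex.

1


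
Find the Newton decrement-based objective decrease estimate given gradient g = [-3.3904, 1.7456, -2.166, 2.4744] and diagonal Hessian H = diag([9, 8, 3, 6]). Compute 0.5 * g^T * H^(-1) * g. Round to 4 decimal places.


Step 1: H is diagonal, so H^(-1) * g = [-0.3767, 0.2182, -0.722, 0.4124].
Step 2: g^T H^(-1) g = sum_i g_i^2 / H_ii
  = (-3.3904)^2/9 + (1.7456)^2/8 + (-2.166)^2/3 + (2.4744)^2/6
  = 1.2772 + 0.3809 + 1.5639 + 1.0204 = 4.2424
Step 3: Objective decrease = 0.5 * g^T H^(-1) g = 2.1212


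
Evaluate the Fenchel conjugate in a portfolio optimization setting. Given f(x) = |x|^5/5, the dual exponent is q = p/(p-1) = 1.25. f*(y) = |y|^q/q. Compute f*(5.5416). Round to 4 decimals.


The conjugate exponent q satisfies 1/p + 1/q = 1.
p = 5, so q = 5/(5 - 1) = 1.25
|y|^q = 5.5416^1.25 = 8.5024
f*(5.5416) = 8.5024 / 1.25 = 6.802


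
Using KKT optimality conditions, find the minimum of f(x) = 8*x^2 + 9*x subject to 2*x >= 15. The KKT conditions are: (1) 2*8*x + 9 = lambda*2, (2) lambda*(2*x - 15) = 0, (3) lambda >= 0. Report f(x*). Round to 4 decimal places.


Step 1: Try lambda = 0 (constraint inactive).
x_unc = -9/(2*8) = -0.5625
Check: 2*-0.5625 = -1.125 < 15 -- violated!
Step 2: Constraint must be active: 2*x = 15
x* = 15/2 = 7.5
lambda = (2*8*7.5 + 9)/2 = 64.5
Step 3: Compute optimal value.
f(x*) = 8*7.5^2 + 9*7.5 = 517.5


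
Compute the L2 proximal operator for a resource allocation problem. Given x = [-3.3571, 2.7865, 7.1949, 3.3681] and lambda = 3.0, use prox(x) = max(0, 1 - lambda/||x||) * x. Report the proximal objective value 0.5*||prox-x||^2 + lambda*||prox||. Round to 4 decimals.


Step 1: Compute ||x||.
||x|| = 9.0634
Step 2: Compute scaling factor.
scale = max(0, 1 - 3.0/9.0634) = 0.669
Step 3: prox(x) = [-2.2459, 1.8642, 4.8134, 2.2533]
||prox(x)|| = 6.0634
Step 4: Proximal objective.
0.5*||prox-x||^2 = 4.5
lambda*||prox|| = 18.1902
Total = 22.6902


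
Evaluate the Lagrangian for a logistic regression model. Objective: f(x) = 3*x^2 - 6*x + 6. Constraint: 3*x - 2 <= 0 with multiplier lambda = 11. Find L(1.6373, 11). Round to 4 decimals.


Step 1: Evaluate f(x).
f(1.6373) = 3*1.6373^2 - 6*1.6373 + 6 = 4.2185
Step 2: Evaluate g(x).
g(1.6373) = 3*1.6373 - 2 = 2.9119
Step 3: Compute Lagrangian.
L = 4.2185 + 11*2.9119 = 36.2494


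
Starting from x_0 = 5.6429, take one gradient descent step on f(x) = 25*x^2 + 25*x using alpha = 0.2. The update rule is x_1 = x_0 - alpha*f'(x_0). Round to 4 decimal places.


We compute the gradient at x_0 and apply the update.
f'(x) = 50*x + 25
f'(5.6429) = 50*5.6429 + 25 = 307.145
x_1 = 5.6429 - 0.2*307.145 = -55.7861


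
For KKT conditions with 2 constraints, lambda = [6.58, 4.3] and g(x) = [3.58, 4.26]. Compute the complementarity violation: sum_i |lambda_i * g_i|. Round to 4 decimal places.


KKT complementary slackness check:
lambda_1 * g_1 = 6.58 * 3.58 = 23.5564
lambda_2 * g_2 = 4.3 * 4.26 = 18.318
Total violation = 23.5564 + 18.318 = 41.8744


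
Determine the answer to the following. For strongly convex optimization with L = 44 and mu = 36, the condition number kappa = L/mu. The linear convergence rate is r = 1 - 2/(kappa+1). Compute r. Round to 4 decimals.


Step 1: Compute the condition number.
kappa = L/mu = 44/36 = 1.2222
Step 2: Compute the convergence rate.
r = 1 - 2/(kappa + 1) = 1 - 2*mu/(L + mu) = (L - mu)/(L + mu) = 8/80 = 0.1


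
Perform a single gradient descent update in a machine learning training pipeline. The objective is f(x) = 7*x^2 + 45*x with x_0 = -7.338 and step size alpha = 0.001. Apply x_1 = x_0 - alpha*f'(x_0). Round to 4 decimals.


We compute the gradient at x_0 and apply the update.
f'(x) = 14*x + 45
f'(-7.338) = 14*-7.338 + 45 = -57.732
x_1 = -7.338 - 0.001*-57.732 = -7.2803


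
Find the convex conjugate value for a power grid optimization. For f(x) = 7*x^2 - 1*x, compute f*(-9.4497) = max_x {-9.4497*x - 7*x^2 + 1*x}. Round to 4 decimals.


f*(y) = sup_x {y*x - a*x^2 - b*x} = sup_x {(y-b)*x - a*x^2}
FOC: (y - b) - 2a*x = 0 => x* = (y - b)/(2a)
x* = (-9.4497 + 1)/(2*7) = -0.6036
f*(-9.4497) = (y-b)^2/(4a) = (-9.4497 + 1)^2/(4*7)
= 71.3974/28 = 2.5499


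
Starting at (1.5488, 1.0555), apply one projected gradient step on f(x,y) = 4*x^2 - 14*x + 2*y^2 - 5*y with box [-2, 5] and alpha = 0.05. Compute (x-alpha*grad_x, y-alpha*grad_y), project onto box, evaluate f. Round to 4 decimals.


Step 1: Compute gradient at (1.5488, 1.0555).
grad_x = 2*4*1.5488 - 14 = -1.6096
grad_y = 2*2*1.0555 - 5 = -0.778
Step 2: Gradient step.
x_raw = 1.5488 - 0.05*-1.6096 = 1.6293
y_raw = 1.0555 - 0.05*-0.778 = 1.0944
Step 3: Project onto [-2, 5].
x_proj = clip(1.6293) = 1.6293
y_proj = clip(1.0944) = 1.0944
Step 4: Evaluate f.
f(1.6293, 1.0944) = -15.2683


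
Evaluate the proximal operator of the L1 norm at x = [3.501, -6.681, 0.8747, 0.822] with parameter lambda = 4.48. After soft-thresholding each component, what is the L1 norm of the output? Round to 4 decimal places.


Soft-thresholding with lambda = 4.48:
prox(3.501) = sign(3.501)*max(|3.501| - 4.48, 0) = 0.0
prox(-6.681) = sign(-6.681)*max(|-6.681| - 4.48, 0) = -2.201
prox(0.8747) = sign(0.8747)*max(|0.8747| - 4.48, 0) = 0.0
prox(0.822) = sign(0.822)*max(|0.822| - 4.48, 0) = 0.0
prox(x) = [0.0, -2.201, 0.0, 0.0]
||prox(x)||_1 = 0.0 + 2.201 + 0.0 + 0.0 = 2.201


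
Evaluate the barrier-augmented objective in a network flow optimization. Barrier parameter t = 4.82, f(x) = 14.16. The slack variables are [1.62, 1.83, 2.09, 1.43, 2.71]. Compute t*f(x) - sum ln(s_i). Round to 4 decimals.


Step 1: Compute log-barrier.
ln values: [0.4824, 0.6043, 0.7372, 0.3577, 0.9969]
phi = -(0.4824 + 0.6043 + 0.7372 + 0.3577 + 0.9969) = -3.1785
Step 2: Compute augmented objective.
t*f(x) = 4.82*14.16 = 68.2512
Total = 68.2512 - 3.1785 = 65.0727


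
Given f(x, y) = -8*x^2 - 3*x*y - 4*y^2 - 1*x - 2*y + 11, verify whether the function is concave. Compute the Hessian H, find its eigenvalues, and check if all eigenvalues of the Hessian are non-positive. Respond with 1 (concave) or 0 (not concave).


The Hessian of f(x,y) = -8*x^2 - 3*x*y - 4*y^2 - 1*x - 2*y + 11 is:
H = [[-16, -3], [-3, -8]]
Trace = -16 - 8 = -24
Determinant = -16*-8 - (-3)^2 = 119
Discriminant = (-24)^2 - 4*119 = 100.0
Eigenvalues: lambda_1 = -17.0, lambda_2 = -7.0
The function is concave.

1


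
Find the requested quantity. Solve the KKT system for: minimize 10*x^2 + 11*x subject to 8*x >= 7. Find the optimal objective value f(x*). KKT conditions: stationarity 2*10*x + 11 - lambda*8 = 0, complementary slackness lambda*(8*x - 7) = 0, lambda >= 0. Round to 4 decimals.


Step 1: Try lambda = 0 (constraint inactive).
x_unc = -11/(2*10) = -0.55
Check: 8*-0.55 = -4.4 < 7 -- violated!
Step 2: Constraint must be active: 8*x = 7
x* = 7/8 = 0.875
lambda = (2*10*0.875 + 11)/8 = 3.5625
Step 3: Compute optimal value.
f(x*) = 10*0.875^2 + 11*0.875 = 17.2813


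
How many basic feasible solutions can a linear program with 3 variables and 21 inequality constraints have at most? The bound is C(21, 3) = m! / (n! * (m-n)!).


Each vertex corresponds to some choice of n active constraints out of m, so the number of vertices is at most C(m, n) = m! / (n!(m-n)!).
m = 21, n = 3
Numerator: 21 * 20 * 19
Denominator: 3! = 6
C(21, 3) = 1330


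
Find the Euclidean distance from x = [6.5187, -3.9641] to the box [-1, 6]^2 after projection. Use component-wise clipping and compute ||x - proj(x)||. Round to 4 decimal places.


Project each component onto [-1, 6].
clip(6.5187) = 6.0, clip(-3.9641) = -1.0
Projection = [6.0, -1.0]
Squared diffs: [0.269, 8.7859]
Distance = sqrt(9.0549) = 3.0091


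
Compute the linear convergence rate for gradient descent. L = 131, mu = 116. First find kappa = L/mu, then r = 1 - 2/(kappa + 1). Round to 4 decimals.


Step 1: Compute the condition number.
kappa = L/mu = 131/116 = 1.1293
Step 2: Compute the convergence rate.
r = 1 - 2/(kappa + 1) = 1 - 2*mu/(L + mu) = (L - mu)/(L + mu) = 15/247 = 0.0607


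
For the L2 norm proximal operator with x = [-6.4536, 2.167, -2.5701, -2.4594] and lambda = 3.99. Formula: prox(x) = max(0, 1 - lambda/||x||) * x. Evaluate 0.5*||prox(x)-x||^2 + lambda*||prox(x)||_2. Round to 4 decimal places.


Step 1: Compute ||x||.
||x|| = 7.6811
Step 2: Compute scaling factor.
scale = max(0, 1 - 3.99/7.6811) = 0.4805
Step 3: prox(x) = [-3.1012, 1.0413, -1.235, -1.1818]
||prox(x)|| = 3.6911
Step 4: Proximal objective.
0.5*||prox-x||^2 = 7.9601
lambda*||prox|| = 14.7275
Total = 22.6874


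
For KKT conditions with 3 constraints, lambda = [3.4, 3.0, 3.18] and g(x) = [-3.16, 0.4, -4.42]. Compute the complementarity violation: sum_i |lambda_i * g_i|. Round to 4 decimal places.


KKT complementary slackness check:
lambda_1 * g_1 = 3.4 * -3.16 = -10.744
lambda_2 * g_2 = 3.0 * 0.4 = 1.2
lambda_3 * g_3 = 3.18 * -4.42 = -14.0556
Total violation = 10.744 + 1.2 + 14.0556 = 25.9996


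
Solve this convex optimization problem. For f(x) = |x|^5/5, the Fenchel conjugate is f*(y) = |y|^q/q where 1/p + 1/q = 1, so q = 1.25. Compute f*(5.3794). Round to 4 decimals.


The conjugate exponent q satisfies 1/p + 1/q = 1.
p = 5, so q = 5/(5 - 1) = 1.25
|y|^q = 5.3794^1.25 = 8.1925
f*(5.3794) = 8.1925 / 1.25 = 6.554


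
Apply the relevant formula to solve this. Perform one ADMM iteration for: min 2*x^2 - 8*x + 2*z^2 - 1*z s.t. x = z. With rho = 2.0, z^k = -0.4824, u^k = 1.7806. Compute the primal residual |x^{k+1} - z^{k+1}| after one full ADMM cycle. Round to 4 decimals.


ADMM iteration with rho = 2.0, z^k = -0.4824, u^k = 1.7806
Step 1: x-update.
Minimize 2*x^2 - 8*x + (2.0/2)*(x + 0.4824 + 1.7806)^2
FOC: (2*2 + 2.0)*x = 8 + 2.0*(-0.4824 - 1.7806)
x^{k+1} = 0.579
Step 2: z-update.
Minimize 2*z^2 - 1*z + (2.0/2)*(0.579 - z + 1.7806)^2
FOC: (2*2 + 2.0)*z = 1 + 2.0*(0.579 + 1.7806)
z^{k+1} = 0.9532
Step 3: u-update.
u^{k+1} = 1.7806 + 0.579 - 0.9532 = 1.4064
Step 4: Primal residual = |0.579 - 0.9532| = 0.3742


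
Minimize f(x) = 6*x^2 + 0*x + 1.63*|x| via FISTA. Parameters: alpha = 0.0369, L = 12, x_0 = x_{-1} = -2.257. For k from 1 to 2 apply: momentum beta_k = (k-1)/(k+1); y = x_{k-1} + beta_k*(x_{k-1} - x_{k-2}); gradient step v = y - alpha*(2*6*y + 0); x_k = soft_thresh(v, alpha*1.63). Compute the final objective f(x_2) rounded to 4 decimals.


FISTA on f(x) = 6*x^2 + 0*x + 1.63*|x|
L = 12, alpha = 0.0369
Iteration 1: beta = 0.0, y = -2.257 + 0.0*(-2.257 + 2.257) = -2.257
  grad(y) = -27.084, v = y - alpha*grad = -1.2576
  prox(v) = soft_thresh(-1.2576, 0.0601) = -1.1975
Iteration 2: beta = 0.3333, y = -1.1975 + 0.3333*(-1.1975 + 2.257) = -0.8443
  grad(y) = -10.1313, v = y - alpha*grad = -0.4704
  prox(v) = soft_thresh(-0.4704, 0.0601) = -0.4103
f(x_2) = 6*(-0.4103)^2 + 0*(-0.4103) + 1.63*|-0.4103| = 1.6787


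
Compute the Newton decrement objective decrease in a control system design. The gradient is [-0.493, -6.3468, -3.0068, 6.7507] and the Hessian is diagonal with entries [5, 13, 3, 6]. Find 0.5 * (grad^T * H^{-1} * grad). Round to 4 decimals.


Step 1: H is diagonal, so H^(-1) * g = [-0.0986, -0.4882, -1.0023, 1.1251].
Step 2: g^T H^(-1) g = sum_i g_i^2 / H_ii
  = (-0.493)^2/5 + (-6.3468)^2/13 + (-3.0068)^2/3 + (6.7507)^2/6
  = 0.0486 + 3.0986 + 3.0136 + 7.5953 = 13.7562
Step 3: Objective decrease = 0.5 * g^T H^(-1) g = 6.8781


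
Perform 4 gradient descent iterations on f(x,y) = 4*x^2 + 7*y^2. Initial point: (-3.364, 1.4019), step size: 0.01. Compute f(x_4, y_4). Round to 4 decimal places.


Gradient descent on f(x,y) = 4*x^2 + 7*y^2.
Starting point: (-3.364, 1.4019), alpha = 0.01
Step 1: grad_x = 2*4*-3.364 = -26.912, grad_y = 2*7*1.4019 = 19.6266
  x_1 = -3.364 - 0.01*-26.912 = -3.0949
  y_1 = 1.4019 - 0.01*19.6266 = 1.2056
Step 2: grad_x = 2*4*-3.0949 = -24.759, grad_y = 2*7*1.2056 = 16.8789
  x_2 = -3.0949 - 0.01*-24.759 = -2.8473
  y_2 = 1.2056 - 0.01*16.8789 = 1.0368
Step 3: grad_x = 2*4*-2.8473 = -22.7783, grad_y = 2*7*1.0368 = 14.5158
  x_3 = -2.8473 - 0.01*-22.7783 = -2.6195
  y_3 = 1.0368 - 0.01*14.5158 = 0.8917
Step 4: grad_x = 2*4*-2.6195 = -20.9561, grad_y = 2*7*0.8917 = 12.4836
  x_4 = -2.6195 - 0.01*-20.9561 = -2.4099
  y_4 = 0.8917 - 0.01*12.4836 = 0.7669
f(-2.4099, 0.7669) = 4*(-2.4099)^2 + 7*0.7669^2 = 27.3478


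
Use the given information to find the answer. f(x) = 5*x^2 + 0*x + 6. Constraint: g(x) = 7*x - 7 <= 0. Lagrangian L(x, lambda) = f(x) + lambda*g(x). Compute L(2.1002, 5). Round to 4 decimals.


Step 1: Evaluate f(x).
f(2.1002) = 5*2.1002^2 + 0*2.1002 + 6 = 28.0542
Step 2: Evaluate g(x).
g(2.1002) = 7*2.1002 - 7 = 7.7014
Step 3: Compute Lagrangian.
L = 28.0542 + 5*7.7014 = 66.5612


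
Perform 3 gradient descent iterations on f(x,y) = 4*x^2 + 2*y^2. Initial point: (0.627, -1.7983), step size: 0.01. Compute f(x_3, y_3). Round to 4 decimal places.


Gradient descent on f(x,y) = 4*x^2 + 2*y^2.
Starting point: (0.627, -1.7983), alpha = 0.01
Step 1: grad_x = 2*4*0.627 = 5.016, grad_y = 2*2*-1.7983 = -7.1932
  x_1 = 0.627 - 0.01*5.016 = 0.5768
  y_1 = -1.7983 - 0.01*-7.1932 = -1.7264
Step 2: grad_x = 2*4*0.5768 = 4.6147, grad_y = 2*2*-1.7264 = -6.9055
  x_2 = 0.5768 - 0.01*4.6147 = 0.5307
  y_2 = -1.7264 - 0.01*-6.9055 = -1.6573
Step 3: grad_x = 2*4*0.5307 = 4.2455, grad_y = 2*2*-1.6573 = -6.6293
  x_3 = 0.5307 - 0.01*4.2455 = 0.4882
  y_3 = -1.6573 - 0.01*-6.6293 = -1.591
f(0.4882, -1.591) = 4*0.4882^2 + 2*(-1.591)^2 = 6.0162


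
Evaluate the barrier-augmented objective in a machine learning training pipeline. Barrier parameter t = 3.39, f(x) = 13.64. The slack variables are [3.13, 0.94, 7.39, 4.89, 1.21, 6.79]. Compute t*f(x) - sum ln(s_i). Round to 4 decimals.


Step 1: Compute log-barrier.
ln values: [1.141, -0.0619, 2.0001, 1.5872, 0.1906, 1.9155]
phi = -(1.141 - 0.0619 + 2.0001 + 1.5872 + 0.1906 + 1.9155) = -6.7725
Step 2: Compute augmented objective.
t*f(x) = 3.39*13.64 = 46.2396
Total = 46.2396 - 6.7725 = 39.4671


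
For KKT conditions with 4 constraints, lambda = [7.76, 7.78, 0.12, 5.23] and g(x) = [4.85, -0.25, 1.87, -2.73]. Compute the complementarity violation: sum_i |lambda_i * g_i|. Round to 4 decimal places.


KKT complementary slackness check:
lambda_1 * g_1 = 7.76 * 4.85 = 37.636
lambda_2 * g_2 = 7.78 * -0.25 = -1.945
lambda_3 * g_3 = 0.12 * 1.87 = 0.2244
lambda_4 * g_4 = 5.23 * -2.73 = -14.2779
Total violation = 37.636 + 1.945 + 0.2244 + 14.2779 = 54.0833


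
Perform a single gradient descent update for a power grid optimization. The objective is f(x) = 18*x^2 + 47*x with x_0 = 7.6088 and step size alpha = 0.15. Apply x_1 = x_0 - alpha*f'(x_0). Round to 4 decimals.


We compute the gradient at x_0 and apply the update.
f'(x) = 36*x + 47
f'(7.6088) = 36*7.6088 + 47 = 320.9168
x_1 = 7.6088 - 0.15*320.9168 = -40.5287


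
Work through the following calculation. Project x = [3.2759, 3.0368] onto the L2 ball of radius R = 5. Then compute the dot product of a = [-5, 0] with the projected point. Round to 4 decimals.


Step 1: Compute ||x|| (intermediates to 6 decimals).
||x|| = sqrt(3.2759^2 + 3.0368^2) = 4.466954
Step 2: Project.
Since ||x|| <= R, proj = x (no scaling needed).
proj(x) = [3.2759, 3.0368]
Step 3: Dot product.
a^T * proj(x) = -5*3.2759 + 0*3.0368 = -16.3795


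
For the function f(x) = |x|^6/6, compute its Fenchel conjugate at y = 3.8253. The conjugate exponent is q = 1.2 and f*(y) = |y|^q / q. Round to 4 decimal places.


The conjugate exponent q satisfies 1/p + 1/q = 1.
p = 6, so q = 6/(6 - 1) = 1.2
|y|^q = 3.8253^1.2 = 5.0026
f*(3.8253) = 5.0026 / 1.2 = 4.1689


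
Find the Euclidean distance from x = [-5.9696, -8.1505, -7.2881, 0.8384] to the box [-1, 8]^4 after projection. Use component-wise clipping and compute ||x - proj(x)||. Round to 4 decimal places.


Project each component onto [-1, 8].
clip(-5.9696) = -1.0, clip(-8.1505) = -1.0, clip(-7.2881) = -1.0, clip(0.8384) = 0.8384
Projection = [-1.0, -1.0, -1.0, 0.8384]
Squared diffs: [24.6969, 51.1297, 39.5402, 0.0]
Distance = sqrt(115.3668) = 10.7409


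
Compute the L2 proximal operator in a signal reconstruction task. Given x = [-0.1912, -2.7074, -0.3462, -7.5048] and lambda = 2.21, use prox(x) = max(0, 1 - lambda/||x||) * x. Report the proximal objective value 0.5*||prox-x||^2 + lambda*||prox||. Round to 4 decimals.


Step 1: Compute ||x||.
||x|| = 7.988
Step 2: Compute scaling factor.
scale = max(0, 1 - 2.21/7.988) = 0.7233
Step 3: prox(x) = [-0.1383, -1.9584, -0.2504, -5.4285]
||prox(x)|| = 5.778
Step 4: Proximal objective.
0.5*||prox-x||^2 = 2.4421
lambda*||prox|| = 12.7694
Total = 15.2115


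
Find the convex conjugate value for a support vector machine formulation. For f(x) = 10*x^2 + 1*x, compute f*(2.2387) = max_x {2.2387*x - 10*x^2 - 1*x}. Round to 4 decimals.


f*(y) = sup_x {y*x - a*x^2 - b*x} = sup_x {(y-b)*x - a*x^2}
FOC: (y - b) - 2a*x = 0 => x* = (y - b)/(2a)
x* = (2.2387 - 1)/(2*10) = 0.0619
f*(2.2387) = (y-b)^2/(4a) = (2.2387 - 1)^2/(4*10)
= 1.5344/40 = 0.0384


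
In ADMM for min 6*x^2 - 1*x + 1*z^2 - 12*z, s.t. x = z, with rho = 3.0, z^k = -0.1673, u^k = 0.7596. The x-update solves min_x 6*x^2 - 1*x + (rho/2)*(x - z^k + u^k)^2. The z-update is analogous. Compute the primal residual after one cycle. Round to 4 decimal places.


ADMM iteration with rho = 3.0, z^k = -0.1673, u^k = 0.7596
Step 1: x-update.
Minimize 6*x^2 - 1*x + (3.0/2)*(x + 0.1673 + 0.7596)^2
FOC: (2*6 + 3.0)*x = 1 + 3.0*(-0.1673 - 0.7596)
x^{k+1} = -0.1187
Step 2: z-update.
Minimize 1*z^2 - 12*z + (3.0/2)*(-0.1187 - z + 0.7596)^2
FOC: (2*1 + 3.0)*z = 12 + 3.0*(-0.1187 + 0.7596)
z^{k+1} = 2.7845
Step 3: u-update.
u^{k+1} = 0.7596 - 0.1187 - 2.7845 = -2.1436
Step 4: Primal residual = |-0.1187 - 2.7845| = 2.9032


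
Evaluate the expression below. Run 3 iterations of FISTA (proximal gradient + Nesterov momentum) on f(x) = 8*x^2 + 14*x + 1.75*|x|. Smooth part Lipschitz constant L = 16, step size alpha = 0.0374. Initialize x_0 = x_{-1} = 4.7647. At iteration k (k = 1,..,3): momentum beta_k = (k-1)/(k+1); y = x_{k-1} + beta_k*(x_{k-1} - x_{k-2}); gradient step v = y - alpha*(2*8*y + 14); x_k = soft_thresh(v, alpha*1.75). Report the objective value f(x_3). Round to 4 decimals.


FISTA on f(x) = 8*x^2 + 14*x + 1.75*|x|
L = 16, alpha = 0.0374
Iteration 1: beta = 0.0, y = 4.7647 + 0.0*(4.7647 - 4.7647) = 4.7647
  grad(y) = 90.2352, v = y - alpha*grad = 1.3899
  prox(v) = soft_thresh(1.3899, 0.0655) = 1.3245
Iteration 2: beta = 0.3333, y = 1.3245 + 0.3333*(1.3245 - 4.7647) = 0.1777
  grad(y) = 16.8433, v = y - alpha*grad = -0.4522
  prox(v) = soft_thresh(-0.4522, 0.0655) = -0.3868
Iteration 3: beta = 0.5, y = -0.3868 + 0.5*(-0.3868 - 1.3245) = -1.2424
  grad(y) = -5.8784, v = y - alpha*grad = -1.0225
  prox(v) = soft_thresh(-1.0225, 0.0655) = -0.9571
f(x_3) = 8*(-0.9571)^2 + 14*(-0.9571) + 1.75*|-0.9571| = -4.3962


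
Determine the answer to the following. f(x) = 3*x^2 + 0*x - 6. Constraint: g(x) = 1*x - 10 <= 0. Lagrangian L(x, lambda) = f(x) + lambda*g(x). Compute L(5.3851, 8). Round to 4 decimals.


Step 1: Evaluate f(x).
f(5.3851) = 3*5.3851^2 + 0*5.3851 - 6 = 80.9979
Step 2: Evaluate g(x).
g(5.3851) = 1*5.3851 - 10 = -4.6149
Step 3: Compute Lagrangian.
L = 80.9979 + 8*-4.6149 = 44.0787


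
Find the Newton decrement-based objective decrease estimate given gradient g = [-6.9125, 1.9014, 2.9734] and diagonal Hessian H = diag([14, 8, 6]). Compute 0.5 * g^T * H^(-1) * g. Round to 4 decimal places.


Step 1: H is diagonal, so H^(-1) * g = [-0.4938, 0.2377, 0.4956].
Step 2: g^T H^(-1) g = sum_i g_i^2 / H_ii
  = (-6.9125)^2/14 + (1.9014)^2/8 + (2.9734)^2/6
  = 3.413 + 0.4519 + 1.4735 = 5.3385
Step 3: Objective decrease = 0.5 * g^T H^(-1) g = 2.6692


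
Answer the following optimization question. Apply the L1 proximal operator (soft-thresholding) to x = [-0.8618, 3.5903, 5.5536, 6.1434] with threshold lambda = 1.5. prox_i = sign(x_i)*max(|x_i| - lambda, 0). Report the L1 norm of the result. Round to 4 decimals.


Soft-thresholding with lambda = 1.5:
prox(-0.8618) = sign(-0.8618)*max(|-0.8618| - 1.5, 0) = 0.0
prox(3.5903) = sign(3.5903)*max(|3.5903| - 1.5, 0) = 2.0903
prox(5.5536) = sign(5.5536)*max(|5.5536| - 1.5, 0) = 4.0536
prox(6.1434) = sign(6.1434)*max(|6.1434| - 1.5, 0) = 4.6434
prox(x) = [0.0, 2.0903, 4.0536, 4.6434]
||prox(x)||_1 = 0.0 + 2.0903 + 4.0536 + 4.6434 = 10.7873


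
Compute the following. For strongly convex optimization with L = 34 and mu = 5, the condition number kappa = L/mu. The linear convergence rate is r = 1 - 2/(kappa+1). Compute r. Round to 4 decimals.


Step 1: Compute the condition number.
kappa = L/mu = 34/5 = 6.8
Step 2: Compute the convergence rate.
r = 1 - 2/(kappa + 1) = 1 - 2*mu/(L + mu) = (L - mu)/(L + mu) = 29/39 = 0.7436


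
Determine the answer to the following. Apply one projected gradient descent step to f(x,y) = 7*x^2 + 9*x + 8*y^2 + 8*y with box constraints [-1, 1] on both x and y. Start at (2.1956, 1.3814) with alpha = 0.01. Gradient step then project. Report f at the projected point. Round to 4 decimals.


Step 1: Compute gradient at (2.1956, 1.3814).
grad_x = 2*7*2.1956 + 9 = 39.7384
grad_y = 2*8*1.3814 + 8 = 30.1024
Step 2: Gradient step.
x_raw = 2.1956 - 0.01*39.7384 = 1.7982
y_raw = 1.3814 - 0.01*30.1024 = 1.0804
Step 3: Project onto [-1, 1].
x_proj = clip(1.7982) = 1.0
y_proj = clip(1.0804) = 1.0
Step 4: Evaluate f.
f(1.0, 1.0) = 32.0


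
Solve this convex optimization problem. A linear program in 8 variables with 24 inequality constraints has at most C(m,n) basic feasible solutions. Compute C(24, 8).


Each vertex corresponds to some choice of n active constraints out of m, so the number of vertices is at most C(m, n) = m! / (n!(m-n)!).
m = 24, n = 8
Numerator: 24 * 23 * 22 * 21 * 20 * 19 * 18 * 17
Denominator: 8! = 40320
C(24, 8) = 735471


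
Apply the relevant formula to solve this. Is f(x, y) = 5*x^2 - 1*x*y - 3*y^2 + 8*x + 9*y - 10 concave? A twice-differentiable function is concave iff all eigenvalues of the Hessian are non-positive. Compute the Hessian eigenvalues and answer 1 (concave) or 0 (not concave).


The Hessian of f(x,y) = 5*x^2 - 1*x*y - 3*y^2 + 8*x + 9*y - 10 is:
H = [[10, -1], [-1, -6]]
Trace = 10 - 6 = 4
Determinant = 10*-6 - (-1)^2 = -61
Discriminant = (4)^2 - 4*-61 = 260.0
Eigenvalues: lambda_1 = -6.0623, lambda_2 = 10.0623
The function is not concave.

0


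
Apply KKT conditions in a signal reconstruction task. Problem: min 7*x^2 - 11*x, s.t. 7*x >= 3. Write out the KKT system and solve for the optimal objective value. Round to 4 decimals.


Step 1: Try lambda = 0 (constraint inactive).
Stationarity: 2*7*x - 11 = 0
x* = 11/(2*7) = 11/14 = 0.7857 (rounded; the exact value 11/14 is used below)
Check constraint: 7*0.7857 = 5.4999 >= 3 -- satisfied.
Step 2: Compute optimal value.
f(x*) = 7*(11/14)^2 - 11*(11/14) = -4.3214


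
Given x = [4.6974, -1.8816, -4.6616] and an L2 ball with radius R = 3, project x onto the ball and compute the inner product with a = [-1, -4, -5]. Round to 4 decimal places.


Step 1: Compute ||x|| (intermediates to 6 decimals).
||x|| = sqrt(4.6974^2 + (-1.8816)^2 + (-4.6616)^2) = 6.880153
Step 2: Project.
Since ||x|| > R, scale = R/||x|| = 3/6.880153 = 0.436037, proj(x) = scale * x
proj(x) = [2.04824, -0.820447, -2.03263]
Step 3: Dot product.
a^T * proj(x) = -1*2.04824 - 4*(-0.820447) - 5*(-2.03263) = 11.3967


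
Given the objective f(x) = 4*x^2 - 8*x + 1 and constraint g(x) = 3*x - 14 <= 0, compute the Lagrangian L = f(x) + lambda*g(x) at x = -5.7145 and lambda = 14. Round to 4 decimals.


Step 1: Evaluate f(x).
f(-5.7145) = 4*(-5.7145)^2 - 8*(-5.7145) + 1 = 177.338
Step 2: Evaluate g(x).
g(-5.7145) = 3*-5.7145 - 14 = -31.1435
Step 3: Compute Lagrangian.
L = 177.338 + 14*-31.1435 = -258.671


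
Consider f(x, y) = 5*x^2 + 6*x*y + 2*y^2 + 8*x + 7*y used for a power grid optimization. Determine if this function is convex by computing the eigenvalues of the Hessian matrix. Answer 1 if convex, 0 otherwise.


The Hessian of f(x,y) = 5*x^2 + 6*x*y + 2*y^2 + 8*x + 7*y is:
H = [[10, 6], [6, 4]]
Trace = 10 + 4 = 14
Determinant = 10*4 - (6)^2 = 4
Discriminant = (14)^2 - 4*4 = 180.0
Eigenvalues: lambda_1 = 0.2918, lambda_2 = 13.7082
The function is convex.

1


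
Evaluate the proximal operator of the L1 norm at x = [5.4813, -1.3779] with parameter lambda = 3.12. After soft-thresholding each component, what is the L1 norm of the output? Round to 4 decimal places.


Soft-thresholding with lambda = 3.12:
prox(5.4813) = sign(5.4813)*max(|5.4813| - 3.12, 0) = 2.3613
prox(-1.3779) = sign(-1.3779)*max(|-1.3779| - 3.12, 0) = 0.0
prox(x) = [2.3613, 0.0]
||prox(x)||_1 = 2.3613 + 0.0 = 2.3613


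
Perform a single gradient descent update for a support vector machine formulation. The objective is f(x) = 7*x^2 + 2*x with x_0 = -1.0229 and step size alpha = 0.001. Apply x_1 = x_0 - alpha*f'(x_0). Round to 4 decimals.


We compute the gradient at x_0 and apply the update.
f'(x) = 14*x + 2
f'(-1.0229) = 14*-1.0229 + 2 = -12.3206
x_1 = -1.0229 - 0.001*-12.3206 = -1.0106


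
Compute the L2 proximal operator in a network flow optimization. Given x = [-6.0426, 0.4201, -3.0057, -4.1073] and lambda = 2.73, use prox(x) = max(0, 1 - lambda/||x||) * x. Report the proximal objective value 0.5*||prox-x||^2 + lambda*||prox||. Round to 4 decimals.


Step 1: Compute ||x||.
||x|| = 7.9116
Step 2: Compute scaling factor.
scale = max(0, 1 - 2.73/7.9116) = 0.6549
Step 3: prox(x) = [-3.9575, 0.2751, -1.9685, -2.69]
||prox(x)|| = 5.1816
Step 4: Proximal objective.
0.5*||prox-x||^2 = 3.7265
lambda*||prox|| = 14.1458
Total = 17.8723
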